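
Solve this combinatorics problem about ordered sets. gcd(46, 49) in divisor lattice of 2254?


Meet=gcd.
gcd(46,49)=1


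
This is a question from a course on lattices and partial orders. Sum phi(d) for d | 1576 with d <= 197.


Divisors of 1576 up to 197: [1, 2, 4, 8, 197]
phi values: [1, 1, 2, 4, 196]
Sum = 204


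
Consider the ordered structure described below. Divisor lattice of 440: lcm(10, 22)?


Join=lcm.
gcd(10,22)=2
lcm=110


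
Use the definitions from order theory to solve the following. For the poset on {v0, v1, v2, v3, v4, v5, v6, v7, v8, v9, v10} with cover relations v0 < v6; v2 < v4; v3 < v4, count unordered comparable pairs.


A comparable pair {a,b} has a < b or b < a in the order.
Count unordered pairs where one element is strictly below the other.
Examples: {v0,v6}, {v2,v4}, {v3,v4}
Total comparable pairs: 3


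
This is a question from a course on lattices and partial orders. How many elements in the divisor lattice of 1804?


Divisors of 1804: [1, 2, 4, 11, 22, 41, 44, 82, 164, 451, 902, 1804]
Count: 12


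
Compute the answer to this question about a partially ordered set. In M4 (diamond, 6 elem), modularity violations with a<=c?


Modular law: if a <= c then a v (b ^ c) = (a v b) ^ c.
Check all triples (a,b,c) with a <= c among 6 elements.
This lattice is modular (diamonds M_m and their chain-products are modular).
Total violating triples: 0


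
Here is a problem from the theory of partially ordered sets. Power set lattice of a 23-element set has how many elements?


Power set = 2^n.
2^23 = 8388608


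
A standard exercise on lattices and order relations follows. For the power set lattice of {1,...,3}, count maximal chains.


A maximal chain goes from the minimum element to a maximal element via cover relations.
Counting all min-to-max paths in the cover graph.
Total maximal chains: 6


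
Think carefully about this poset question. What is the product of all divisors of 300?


Divisors of 300: [1, 2, 3, 4, 5, 6, 10, 12, 15, 20, 25, 30, 50, 60, 75, 100, 150, 300]
Product = n^(d(n)/2) = 300^(18/2)
Product = 19683000000000000000000


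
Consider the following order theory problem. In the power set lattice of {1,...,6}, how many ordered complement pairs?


Complement pair (a,b): a meet b = bottom, a join b = top.
Here: A intersect B = {} and A union B = {1,...,6}.
Pairs found: ({},{1,2,3,4,5,6}), ({1},{2,3,4,5,6}), ({2},{1,3,4,5,6}), ({3},{1,2,4,5,6}), ... (60 more)
Total ordered pairs: 64


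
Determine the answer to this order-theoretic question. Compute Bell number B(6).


B(n) = number of set partitions of an n-element set.
B(n) satisfies the recurrence: B(n+1) = sum_k C(n,k)*B(k).
B(6) = 203


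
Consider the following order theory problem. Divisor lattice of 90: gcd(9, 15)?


Meet=gcd.
gcd(9,15)=3


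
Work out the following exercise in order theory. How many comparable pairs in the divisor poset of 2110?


A comparable pair {a,b} has a < b or b < a in the order.
Count unordered pairs where one element is strictly below the other.
Examples: {1,2}, {1,5}, {1,10}, {1,211}, ...
Total comparable pairs: 19


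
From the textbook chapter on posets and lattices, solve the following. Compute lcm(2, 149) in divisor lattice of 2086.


In a divisor lattice, join = lcm (least common multiple).
gcd(2,149) = 1
lcm(2,149) = 2*149/gcd = 298/1 = 298


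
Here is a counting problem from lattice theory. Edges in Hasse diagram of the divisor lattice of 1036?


A cover relation a -< b holds when a < b with no c strictly between.
Cover relations:
  1 -< 2
  1 -< 7
  1 -< 37
  2 -< 4
  2 -< 14
  2 -< 74
  4 -< 28
  4 -< 148
  ...12 more
Total: 20


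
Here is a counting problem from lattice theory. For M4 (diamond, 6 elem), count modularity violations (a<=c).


Modular law: if a <= c then a v (b ^ c) = (a v b) ^ c.
Check all triples (a,b,c) with a <= c among 6 elements.
This lattice is modular (diamonds M_m and their chain-products are modular).
Total violating triples: 0


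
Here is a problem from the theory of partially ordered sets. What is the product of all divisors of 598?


Divisors of 598: [1, 2, 13, 23, 26, 46, 299, 598]
Product = n^(d(n)/2) = 598^(8/2)
Product = 127880620816


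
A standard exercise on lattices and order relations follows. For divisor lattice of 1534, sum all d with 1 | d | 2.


Interval [1,2] in divisors of 1534: [1, 2]
Sum = 3


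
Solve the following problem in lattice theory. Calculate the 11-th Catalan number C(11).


C(n) = C(2n, n) / (n+1).
C(22, 11) = 705432
C(11) = 705432 / 12 = 58786


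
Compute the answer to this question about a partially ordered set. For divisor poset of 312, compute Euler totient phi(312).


phi(n) = n * prod_{p|n} (1 - 1/p).
Prime divisors of 312: [2, 3, 13]
phi(312) = 312 * (1 - 1/2) * (1 - 1/3) * (1 - 1/13)
phi(312) = 96


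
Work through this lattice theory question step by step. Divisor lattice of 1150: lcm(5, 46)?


Join=lcm.
gcd(5,46)=1
lcm=230


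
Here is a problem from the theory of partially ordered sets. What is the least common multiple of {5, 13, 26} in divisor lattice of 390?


In a divisor lattice, join = lcm (least common multiple).
Compute lcm iteratively: start with first element, then lcm(current, next).
Elements: [5, 13, 26]
lcm(5,13) = 65
lcm(65,26) = 130
Final lcm = 130


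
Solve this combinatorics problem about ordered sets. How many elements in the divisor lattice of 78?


Divisors of 78: [1, 2, 3, 6, 13, 26, 39, 78]
Count: 8


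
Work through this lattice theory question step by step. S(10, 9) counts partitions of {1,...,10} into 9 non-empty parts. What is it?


S(n,k) = k*S(n-1,k) + S(n-1,k-1).
S(9,9) = 1, S(9,8) = 36
S(10,9) = 9*1 + 36 = 9 + 36
S(10,9) = 45


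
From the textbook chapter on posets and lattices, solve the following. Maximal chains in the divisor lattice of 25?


A maximal chain goes from the minimum element to a maximal element via cover relations.
Counting all min-to-max paths in the cover graph.
Total maximal chains: 1


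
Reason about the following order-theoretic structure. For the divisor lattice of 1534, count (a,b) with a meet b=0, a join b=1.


Complement pair (a,b): a meet b = bottom, a join b = top.
Here: gcd(a,b)=1 and lcm(a,b)=1534, i.e. a*b=1534 with a,b coprime.
Pairs found: (1,1534), (2,767), (13,118), (26,59), ... (4 more)
Total ordered pairs: 8


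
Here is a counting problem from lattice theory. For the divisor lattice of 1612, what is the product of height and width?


Height = length of longest chain minus 1; width = size of largest antichain.
A maximum chain: 1 | 31 | 403 | 806 | 1612  (height 4).
A maximum antichain: {4, 26, 62, 403}  (width 4).
Product = 4 * 4 = 16


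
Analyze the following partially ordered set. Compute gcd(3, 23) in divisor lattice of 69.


In a divisor lattice, meet = gcd (greatest common divisor).
By Euclidean algorithm or factoring: gcd(3,23) = 1


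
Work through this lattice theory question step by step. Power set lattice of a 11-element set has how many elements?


Power set = 2^n.
2^11 = 2048


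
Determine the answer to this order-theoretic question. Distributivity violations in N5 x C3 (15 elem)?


Distributive law: a ^ (b v c) = (a ^ b) v (a ^ c).
Check all 15^3 = 3375 ordered triples (a,b,c).
  e.g. a=(b,0), b=(a,0), c=(c,0): lhs=(b,0) != rhs=(a,0)
  e.g. a=(b,0), b=(a,0), c=(c,1): lhs=(b,0) != rhs=(a,0)
Total violating triples: 54


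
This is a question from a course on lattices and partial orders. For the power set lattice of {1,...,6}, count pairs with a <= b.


The order relation is {(a,b) : a <= b}, reflexive so it includes (a,a).
Examples: ({},{}), ({},{1,2}), ({},{1,2,3}), ({},{1,2,3,4}), ({},{1,2,3,4,5}), ...
Total ordered pairs: 729


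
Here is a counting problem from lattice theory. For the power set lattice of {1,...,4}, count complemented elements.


An element a is complemented if some b has a meet b = bottom, a join b = top.
every subset A has complement S\A, so all elements are complemented.
Complemented elements: {}, {1}, {2}, {3}, {4}, {1,2}, ... (10 more)
Count: 16


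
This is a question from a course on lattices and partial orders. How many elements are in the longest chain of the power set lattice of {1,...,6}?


A chain is a totally ordered subset; we count the number of elements in a maximum chain.
Compute, for each element x, the size of the longest chain ending at x:
  {}: 1
  {1}: 2
  {2}: 2
  {3}: 2
  {4}: 2
  {5}: 2
  ...
A maximum chain: {} < {1} < {1,2} < {1,2,3} < {1,2,3,4} < {1,2,3,4,5} < {1,2,3,4,5,6}
Number of elements in the longest chain: 7


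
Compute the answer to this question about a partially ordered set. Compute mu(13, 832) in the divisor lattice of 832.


In a divisor lattice, mu(a,b) = mu(b/a) where mu is the classical Mobius function.
b/a = 832/13 = 64
Prime factorization of 64: primes [2]
64 is not squarefree, so mu(64) = 0


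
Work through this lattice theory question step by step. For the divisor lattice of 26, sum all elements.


sigma(n) = sum of divisors.
Divisors of 26: [1, 2, 13, 26]
Sum = 42


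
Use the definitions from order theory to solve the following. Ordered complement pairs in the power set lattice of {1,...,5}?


Complement pair (a,b): a meet b = bottom, a join b = top.
Here: A intersect B = {} and A union B = {1,...,5}.
Pairs found: ({},{1,2,3,4,5}), ({1},{2,3,4,5}), ({2},{1,3,4,5}), ({3},{1,2,4,5}), ... (28 more)
Total ordered pairs: 32


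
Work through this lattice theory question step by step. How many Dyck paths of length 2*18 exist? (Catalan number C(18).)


C(n) = C(2n, n) / (n+1).
C(36, 18) = 9075135300
C(18) = 9075135300 / 19 = 477638700


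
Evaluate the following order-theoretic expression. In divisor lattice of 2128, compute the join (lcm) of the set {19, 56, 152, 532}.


In a divisor lattice, join = lcm (least common multiple).
Compute lcm iteratively: start with first element, then lcm(current, next).
Elements: [19, 56, 152, 532]
lcm(19,56) = 1064
lcm(1064,152) = 1064
lcm(1064,532) = 1064
Final lcm = 1064


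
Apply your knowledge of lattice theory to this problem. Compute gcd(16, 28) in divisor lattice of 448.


In a divisor lattice, meet = gcd (greatest common divisor).
By Euclidean algorithm or factoring: gcd(16,28) = 4


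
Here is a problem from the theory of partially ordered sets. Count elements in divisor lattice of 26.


Divisors of 26: [1, 2, 13, 26]
Count: 4


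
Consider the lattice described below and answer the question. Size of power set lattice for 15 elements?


Power set = 2^n.
2^15 = 32768


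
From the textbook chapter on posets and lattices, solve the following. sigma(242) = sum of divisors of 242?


sigma(n) = sum of divisors.
Divisors of 242: [1, 2, 11, 22, 121, 242]
Sum = 399


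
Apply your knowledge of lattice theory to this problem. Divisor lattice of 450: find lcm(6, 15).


In a divisor lattice, join = lcm (least common multiple).
gcd(6,15) = 3
lcm(6,15) = 6*15/gcd = 90/3 = 30


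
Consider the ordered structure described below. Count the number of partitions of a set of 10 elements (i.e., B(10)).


B(n) = number of set partitions of an n-element set.
B(n) satisfies the recurrence: B(n+1) = sum_k C(n,k)*B(k).
B(10) = 115975


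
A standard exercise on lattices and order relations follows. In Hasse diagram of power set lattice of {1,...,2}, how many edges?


A cover relation a -< b holds when a < b with no c strictly between.
Cover relations:
  {} -< {1}
  {} -< {2}
  {1} -< {1,2}
  {2} -< {1,2}
Total: 4


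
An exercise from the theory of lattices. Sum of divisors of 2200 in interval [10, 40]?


Interval [10,40] in divisors of 2200: [10, 20, 40]
Sum = 70


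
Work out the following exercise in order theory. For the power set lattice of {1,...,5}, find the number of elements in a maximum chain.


A chain is a totally ordered subset; we count the number of elements in a maximum chain.
Compute, for each element x, the size of the longest chain ending at x:
  {}: 1
  {1}: 2
  {2}: 2
  {3}: 2
  {4}: 2
  {5}: 2
  ...
A maximum chain: {} < {1} < {1,2} < {1,2,3} < {1,2,3,4} < {1,2,3,4,5}
Number of elements in the longest chain: 6


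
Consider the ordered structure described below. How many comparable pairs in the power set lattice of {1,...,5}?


A comparable pair {a,b} has a < b or b < a in the order.
Count unordered pairs where one element is strictly below the other.
Examples: {{},{1}}, {{},{2}}, {{},{3}}, {{},{4}}, ...
Total comparable pairs: 211


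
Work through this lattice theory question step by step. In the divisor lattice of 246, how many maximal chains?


A maximal chain goes from the minimum element to a maximal element via cover relations.
Counting all min-to-max paths in the cover graph.
Total maximal chains: 6


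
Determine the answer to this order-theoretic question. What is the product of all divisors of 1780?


Divisors of 1780: [1, 2, 4, 5, 10, 20, 89, 178, 356, 445, 890, 1780]
Product = n^(d(n)/2) = 1780^(12/2)
Product = 31806802621504000000


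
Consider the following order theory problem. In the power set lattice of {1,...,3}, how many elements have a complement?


An element a is complemented if some b has a meet b = bottom, a join b = top.
every subset A has complement S\A, so all elements are complemented.
Complemented elements: {}, {1}, {2}, {3}, {1,2}, {1,3}, ... (2 more)
Count: 8


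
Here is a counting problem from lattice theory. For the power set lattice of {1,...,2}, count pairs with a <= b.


The order relation is {(a,b) : a <= b}, reflexive so it includes (a,a).
Examples: ({},{}), ({},{1,2}), ({},{1}), ({},{2}), ({1,2},{1,2}), ...
Total ordered pairs: 9


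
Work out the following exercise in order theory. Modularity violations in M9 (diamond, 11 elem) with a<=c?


Modular law: if a <= c then a v (b ^ c) = (a v b) ^ c.
Check all triples (a,b,c) with a <= c among 11 elements.
This lattice is modular (diamonds M_m and their chain-products are modular).
Total violating triples: 0


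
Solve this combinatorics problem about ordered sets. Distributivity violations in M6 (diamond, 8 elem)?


Distributive law: a ^ (b v c) = (a ^ b) v (a ^ c).
Check all 8^3 = 512 ordered triples (a,b,c).
  e.g. a=a1, b=a2, c=a3: lhs=a1 != rhs=0
  e.g. a=a1, b=a2, c=a4: lhs=a1 != rhs=0
Total violating triples: 120


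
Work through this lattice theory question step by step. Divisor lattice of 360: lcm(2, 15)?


Join=lcm.
gcd(2,15)=1
lcm=30


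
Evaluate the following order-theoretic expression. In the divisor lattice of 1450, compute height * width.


Height = length of longest chain minus 1; width = size of largest antichain.
A maximum chain: 1 | 29 | 145 | 725 | 1450  (height 4).
A maximum antichain: {10, 25, 58, 145}  (width 4).
Product = 4 * 4 = 16


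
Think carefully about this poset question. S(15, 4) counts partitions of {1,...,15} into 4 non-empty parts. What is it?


S(n,k) = k*S(n-1,k) + S(n-1,k-1).
S(14,4) = 10391745, S(14,3) = 788970
S(15,4) = 4*10391745 + 788970 = 41566980 + 788970
S(15,4) = 42355950


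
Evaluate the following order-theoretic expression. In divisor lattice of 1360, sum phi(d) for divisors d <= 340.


Divisors of 1360 up to 340: [1, 2, 4, 5, 8, 10, 16, 17, 20, 34, 40, 68, 80, 85, 136, 170, 272, 340]
phi values: [1, 1, 2, 4, 4, 4, 8, 16, 8, 16, 16, 32, 32, 64, 64, 64, 128, 128]
Sum = 592


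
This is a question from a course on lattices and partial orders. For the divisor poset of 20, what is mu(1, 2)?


In a divisor lattice, mu(a,b) = mu(b/a) where mu is the classical Mobius function.
b/a = 2/1 = 2
Prime factorization of 2: primes [2]
2 is squarefree with 1 prime factor(s), so mu(2) = (-1)^1 = -1


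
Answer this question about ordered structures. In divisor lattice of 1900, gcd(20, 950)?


Meet=gcd.
gcd(20,950)=10


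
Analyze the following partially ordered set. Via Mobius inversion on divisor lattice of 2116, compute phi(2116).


phi(n) = n * prod_{p|n} (1 - 1/p).
Prime divisors of 2116: [2, 23]
phi(2116) = 2116 * (1 - 1/2) * (1 - 1/23)
phi(2116) = 1012


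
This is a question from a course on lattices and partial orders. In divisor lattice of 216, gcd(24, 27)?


Meet=gcd.
gcd(24,27)=3


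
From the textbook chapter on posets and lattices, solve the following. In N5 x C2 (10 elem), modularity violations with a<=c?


Modular law: if a <= c then a v (b ^ c) = (a v b) ^ c.
Check all triples (a,b,c) with a <= c among 10 elements.
  e.g. a=(a,0), b=(c,0), c=(b,0): lhs=(a,0) != rhs=(b,0)
  e.g. a=(a,0), b=(c,1), c=(b,0): lhs=(a,0) != rhs=(b,0)
Total violating triples: 6


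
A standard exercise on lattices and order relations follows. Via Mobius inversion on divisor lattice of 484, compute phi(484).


phi(n) = n * prod_{p|n} (1 - 1/p).
Prime divisors of 484: [2, 11]
phi(484) = 484 * (1 - 1/2) * (1 - 1/11)
phi(484) = 220


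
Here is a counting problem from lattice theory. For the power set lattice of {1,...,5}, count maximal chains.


A maximal chain goes from the minimum element to a maximal element via cover relations.
Counting all min-to-max paths in the cover graph.
Total maximal chains: 120


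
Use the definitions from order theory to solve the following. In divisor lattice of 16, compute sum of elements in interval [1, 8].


Interval [1,8] in divisors of 16: [1, 2, 4, 8]
Sum = 15


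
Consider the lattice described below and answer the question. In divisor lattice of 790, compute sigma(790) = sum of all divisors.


sigma(n) = sum of divisors.
Divisors of 790: [1, 2, 5, 10, 79, 158, 395, 790]
Sum = 1440


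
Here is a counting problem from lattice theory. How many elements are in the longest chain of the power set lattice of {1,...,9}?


A chain is a totally ordered subset; we count the number of elements in a maximum chain.
Compute, for each element x, the size of the longest chain ending at x:
  {}: 1
  {1}: 2
  {2}: 2
  {3}: 2
  {4}: 2
  {5}: 2
  ...
A maximum chain: {} < {1} < {1,2} < {1,2,3} < {1,2,3,4} < {1,2,3,4,5} < {1,2,3,4,5,6} < {1,2,3,4,5,6,7} < {1,2,3,4,5,6,7,8} < {1,2,3,4,5,6,7,8,9}
Number of elements in the longest chain: 10


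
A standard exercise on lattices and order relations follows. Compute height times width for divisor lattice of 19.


Height = length of longest chain minus 1; width = size of largest antichain.
A maximum chain: 1 | 19  (height 1).
A maximum antichain: {1}  (width 1).
Product = 1 * 1 = 1


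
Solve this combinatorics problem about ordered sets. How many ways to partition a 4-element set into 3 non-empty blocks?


S(n,k) = k*S(n-1,k) + S(n-1,k-1).
S(3,3) = 1, S(3,2) = 3
S(4,3) = 3*1 + 3 = 3 + 3
S(4,3) = 6


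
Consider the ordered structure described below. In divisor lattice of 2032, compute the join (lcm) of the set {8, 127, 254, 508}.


In a divisor lattice, join = lcm (least common multiple).
Compute lcm iteratively: start with first element, then lcm(current, next).
Elements: [8, 127, 254, 508]
lcm(8,127) = 1016
lcm(1016,254) = 1016
lcm(1016,508) = 1016
Final lcm = 1016


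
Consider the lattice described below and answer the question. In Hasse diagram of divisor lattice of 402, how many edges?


A cover relation a -< b holds when a < b with no c strictly between.
Cover relations:
  1 -< 2
  1 -< 3
  1 -< 67
  2 -< 6
  2 -< 134
  3 -< 6
  3 -< 201
  6 -< 402
  ...4 more
Total: 12


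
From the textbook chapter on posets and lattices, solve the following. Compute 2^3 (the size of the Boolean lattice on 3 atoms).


Power set = 2^n.
2^3 = 8


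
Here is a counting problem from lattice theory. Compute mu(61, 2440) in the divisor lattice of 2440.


In a divisor lattice, mu(a,b) = mu(b/a) where mu is the classical Mobius function.
b/a = 2440/61 = 40
Prime factorization of 40: primes [2, 5]
40 is not squarefree, so mu(40) = 0


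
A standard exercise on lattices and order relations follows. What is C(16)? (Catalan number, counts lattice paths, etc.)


C(n) = C(2n, n) / (n+1).
C(32, 16) = 601080390
C(16) = 601080390 / 17 = 35357670


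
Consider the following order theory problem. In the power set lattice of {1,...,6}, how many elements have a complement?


An element a is complemented if some b has a meet b = bottom, a join b = top.
every subset A has complement S\A, so all elements are complemented.
Complemented elements: {}, {1}, {2}, {3}, {4}, {5}, ... (58 more)
Count: 64


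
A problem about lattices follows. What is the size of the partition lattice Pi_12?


B(n) = number of set partitions of an n-element set.
B(n) satisfies the recurrence: B(n+1) = sum_k C(n,k)*B(k).
B(12) = 4213597


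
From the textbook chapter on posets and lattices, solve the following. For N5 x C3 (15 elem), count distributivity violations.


Distributive law: a ^ (b v c) = (a ^ b) v (a ^ c).
Check all 15^3 = 3375 ordered triples (a,b,c).
  e.g. a=(b,0), b=(a,0), c=(c,0): lhs=(b,0) != rhs=(a,0)
  e.g. a=(b,0), b=(a,0), c=(c,1): lhs=(b,0) != rhs=(a,0)
Total violating triples: 54


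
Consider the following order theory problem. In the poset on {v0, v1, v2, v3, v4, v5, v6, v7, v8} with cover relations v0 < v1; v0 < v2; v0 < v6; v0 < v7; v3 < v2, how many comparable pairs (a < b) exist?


A comparable pair {a,b} has a < b or b < a in the order.
Count unordered pairs where one element is strictly below the other.
Examples: {v0,v1}, {v0,v2}, {v0,v6}, {v0,v7}, ...
Total comparable pairs: 5


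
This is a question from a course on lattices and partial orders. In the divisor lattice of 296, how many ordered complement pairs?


Complement pair (a,b): a meet b = bottom, a join b = top.
Here: gcd(a,b)=1 and lcm(a,b)=296, i.e. a*b=296 with a,b coprime.
Pairs found: (1,296), (8,37), (37,8), (296,1)
Total ordered pairs: 4


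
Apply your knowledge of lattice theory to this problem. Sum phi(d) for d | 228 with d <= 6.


Divisors of 228 up to 6: [1, 2, 3, 4, 6]
phi values: [1, 1, 2, 2, 2]
Sum = 8


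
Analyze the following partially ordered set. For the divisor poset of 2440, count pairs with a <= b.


The order relation is {(a,b) : a <= b}, reflexive so it includes (a,a).
Examples: (1,1), (1,10), (1,122), (1,1220), (1,2), ...
Total ordered pairs: 90


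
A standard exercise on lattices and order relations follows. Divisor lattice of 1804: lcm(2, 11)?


Join=lcm.
gcd(2,11)=1
lcm=22


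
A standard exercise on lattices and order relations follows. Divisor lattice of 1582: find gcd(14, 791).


In a divisor lattice, meet = gcd (greatest common divisor).
By Euclidean algorithm or factoring: gcd(14,791) = 7


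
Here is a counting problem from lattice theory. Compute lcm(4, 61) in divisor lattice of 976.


In a divisor lattice, join = lcm (least common multiple).
gcd(4,61) = 1
lcm(4,61) = 4*61/gcd = 244/1 = 244


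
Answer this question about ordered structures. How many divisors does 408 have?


Divisors of 408: [1, 2, 3, 4, 6, 8, 12, 17, 24, 34, 51, 68, 102, 136, 204, 408]
Count: 16


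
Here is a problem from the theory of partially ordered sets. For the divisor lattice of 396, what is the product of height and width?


Height = length of longest chain minus 1; width = size of largest antichain.
A maximum chain: 1 | 11 | 33 | 99 | 198 | 396  (height 5).
A maximum antichain: {4, 6, 9, 22, 33}  (width 5).
Product = 5 * 5 = 25


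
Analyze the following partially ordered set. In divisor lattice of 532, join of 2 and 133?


In a divisor lattice, join = lcm (least common multiple).
gcd(2,133) = 1
lcm(2,133) = 2*133/gcd = 266/1 = 266


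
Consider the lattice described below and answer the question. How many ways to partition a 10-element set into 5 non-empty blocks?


S(n,k) = k*S(n-1,k) + S(n-1,k-1).
S(9,5) = 6951, S(9,4) = 7770
S(10,5) = 5*6951 + 7770 = 34755 + 7770
S(10,5) = 42525


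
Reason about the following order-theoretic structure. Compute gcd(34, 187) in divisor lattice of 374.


In a divisor lattice, meet = gcd (greatest common divisor).
By Euclidean algorithm or factoring: gcd(34,187) = 17


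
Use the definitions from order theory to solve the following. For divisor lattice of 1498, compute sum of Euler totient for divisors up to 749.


Divisors of 1498 up to 749: [1, 2, 7, 14, 107, 214, 749]
phi values: [1, 1, 6, 6, 106, 106, 636]
Sum = 862


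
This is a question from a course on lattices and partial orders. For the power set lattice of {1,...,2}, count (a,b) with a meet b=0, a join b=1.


Complement pair (a,b): a meet b = bottom, a join b = top.
Here: A intersect B = {} and A union B = {1,...,2}.
Pairs found: ({},{1,2}), ({1},{2}), ({2},{1}), ({1,2},{})
Total ordered pairs: 4


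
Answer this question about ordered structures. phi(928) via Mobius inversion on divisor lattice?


phi(n) = n * prod_{p|n} (1 - 1/p).
Prime divisors of 928: [2, 29]
phi(928) = 928 * (1 - 1/2) * (1 - 1/29)
phi(928) = 448


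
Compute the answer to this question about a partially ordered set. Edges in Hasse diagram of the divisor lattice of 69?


A cover relation a -< b holds when a < b with no c strictly between.
Cover relations:
  1 -< 3
  1 -< 23
  3 -< 69
  23 -< 69
Total: 4


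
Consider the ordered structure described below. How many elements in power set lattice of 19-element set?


Power set = 2^n.
2^19 = 524288


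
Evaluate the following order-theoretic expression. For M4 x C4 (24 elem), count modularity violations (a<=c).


Modular law: if a <= c then a v (b ^ c) = (a v b) ^ c.
Check all triples (a,b,c) with a <= c among 24 elements.
This lattice is modular (diamonds M_m and their chain-products are modular).
Total violating triples: 0


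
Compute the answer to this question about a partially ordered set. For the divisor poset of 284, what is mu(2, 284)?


In a divisor lattice, mu(a,b) = mu(b/a) where mu is the classical Mobius function.
b/a = 284/2 = 142
Prime factorization of 142: primes [2, 71]
142 is squarefree with 2 prime factor(s), so mu(142) = (-1)^2 = 1


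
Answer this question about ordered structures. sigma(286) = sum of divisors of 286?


sigma(n) = sum of divisors.
Divisors of 286: [1, 2, 11, 13, 22, 26, 143, 286]
Sum = 504


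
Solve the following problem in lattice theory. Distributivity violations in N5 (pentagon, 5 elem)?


Distributive law: a ^ (b v c) = (a ^ b) v (a ^ c).
Check all 5^3 = 125 ordered triples (a,b,c).
  e.g. a=b, b=a, c=c: lhs=b != rhs=a
  e.g. a=b, b=c, c=a: lhs=b != rhs=a
Total violating triples: 2


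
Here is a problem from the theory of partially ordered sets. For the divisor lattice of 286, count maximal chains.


A maximal chain goes from the minimum element to a maximal element via cover relations.
Counting all min-to-max paths in the cover graph.
Total maximal chains: 6


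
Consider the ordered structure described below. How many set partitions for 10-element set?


B(n) = number of set partitions of an n-element set.
B(n) satisfies the recurrence: B(n+1) = sum_k C(n,k)*B(k).
B(10) = 115975


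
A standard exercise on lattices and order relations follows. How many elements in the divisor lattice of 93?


Divisors of 93: [1, 3, 31, 93]
Count: 4


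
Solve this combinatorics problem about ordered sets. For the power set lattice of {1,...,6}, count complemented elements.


An element a is complemented if some b has a meet b = bottom, a join b = top.
every subset A has complement S\A, so all elements are complemented.
Complemented elements: {}, {1}, {2}, {3}, {4}, {5}, ... (58 more)
Count: 64


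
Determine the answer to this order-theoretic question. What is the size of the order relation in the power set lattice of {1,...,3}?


The order relation is {(a,b) : a <= b}, reflexive so it includes (a,a).
Examples: ({},{}), ({},{1,2}), ({},{1,2,3}), ({},{1,3}), ({},{1}), ...
Total ordered pairs: 27


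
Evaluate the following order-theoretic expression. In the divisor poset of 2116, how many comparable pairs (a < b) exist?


A comparable pair {a,b} has a < b or b < a in the order.
Count unordered pairs where one element is strictly below the other.
Examples: {1,2}, {1,4}, {1,23}, {1,46}, ...
Total comparable pairs: 27


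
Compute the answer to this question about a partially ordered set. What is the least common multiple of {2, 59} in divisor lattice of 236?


In a divisor lattice, join = lcm (least common multiple).
Compute lcm iteratively: start with first element, then lcm(current, next).
Elements: [2, 59]
lcm(2,59) = 118
Final lcm = 118


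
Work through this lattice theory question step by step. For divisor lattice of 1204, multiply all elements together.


Divisors of 1204: [1, 2, 4, 7, 14, 28, 43, 86, 172, 301, 602, 1204]
Product = n^(d(n)/2) = 1204^(12/2)
Product = 3046203561376976896


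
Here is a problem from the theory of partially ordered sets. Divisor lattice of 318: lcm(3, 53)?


Join=lcm.
gcd(3,53)=1
lcm=159


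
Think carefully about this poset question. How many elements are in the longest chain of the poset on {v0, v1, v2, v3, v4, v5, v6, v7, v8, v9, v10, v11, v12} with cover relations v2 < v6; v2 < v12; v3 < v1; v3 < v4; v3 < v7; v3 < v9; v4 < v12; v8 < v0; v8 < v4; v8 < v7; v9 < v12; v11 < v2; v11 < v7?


A chain is a totally ordered subset; we count the number of elements in a maximum chain.
Compute, for each element x, the size of the longest chain ending at x:
  v3: 1
  v5: 1
  v8: 1
  v10: 1
  v11: 1
  v0: 2
  ...
A maximum chain: v11 < v2 < v6
Number of elements in the longest chain: 3


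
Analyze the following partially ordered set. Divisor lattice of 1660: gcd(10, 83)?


Meet=gcd.
gcd(10,83)=1


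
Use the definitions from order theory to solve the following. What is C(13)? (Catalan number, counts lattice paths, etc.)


C(n) = C(2n, n) / (n+1).
C(26, 13) = 10400600
C(13) = 10400600 / 14 = 742900


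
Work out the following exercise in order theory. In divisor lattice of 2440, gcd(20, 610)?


Meet=gcd.
gcd(20,610)=10


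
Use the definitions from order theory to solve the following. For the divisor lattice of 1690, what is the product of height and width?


Height = length of longest chain minus 1; width = size of largest antichain.
A maximum chain: 1 | 13 | 169 | 845 | 1690  (height 4).
A maximum antichain: {10, 26, 65, 169}  (width 4).
Product = 4 * 4 = 16


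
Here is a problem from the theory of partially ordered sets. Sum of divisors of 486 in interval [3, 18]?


Interval [3,18] in divisors of 486: [3, 6, 9, 18]
Sum = 36


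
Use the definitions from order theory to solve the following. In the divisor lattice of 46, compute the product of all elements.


Divisors of 46: [1, 2, 23, 46]
Product = n^(d(n)/2) = 46^(4/2)
Product = 2116


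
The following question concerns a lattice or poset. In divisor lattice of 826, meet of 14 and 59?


In a divisor lattice, meet = gcd (greatest common divisor).
By Euclidean algorithm or factoring: gcd(14,59) = 1


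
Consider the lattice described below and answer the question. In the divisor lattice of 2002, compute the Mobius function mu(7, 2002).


In a divisor lattice, mu(a,b) = mu(b/a) where mu is the classical Mobius function.
b/a = 2002/7 = 286
Prime factorization of 286: primes [2, 11, 13]
286 is squarefree with 3 prime factor(s), so mu(286) = (-1)^3 = -1


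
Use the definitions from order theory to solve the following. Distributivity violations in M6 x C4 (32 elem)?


Distributive law: a ^ (b v c) = (a ^ b) v (a ^ c).
Check all 32^3 = 32768 ordered triples (a,b,c).
  e.g. a=(a1,0), b=(a2,0), c=(a3,0): lhs=(a1,0) != rhs=(0,0)
  e.g. a=(a1,0), b=(a2,0), c=(a3,1): lhs=(a1,0) != rhs=(0,0)
Total violating triples: 7680


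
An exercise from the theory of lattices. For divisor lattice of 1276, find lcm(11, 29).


In a divisor lattice, join = lcm (least common multiple).
Compute lcm iteratively: start with first element, then lcm(current, next).
Elements: [11, 29]
lcm(11,29) = 319
Final lcm = 319


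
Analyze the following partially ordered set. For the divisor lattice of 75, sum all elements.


sigma(n) = sum of divisors.
Divisors of 75: [1, 3, 5, 15, 25, 75]
Sum = 124


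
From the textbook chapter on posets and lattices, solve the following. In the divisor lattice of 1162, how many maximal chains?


A maximal chain goes from the minimum element to a maximal element via cover relations.
Counting all min-to-max paths in the cover graph.
Total maximal chains: 6


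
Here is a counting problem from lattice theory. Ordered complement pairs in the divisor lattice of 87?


Complement pair (a,b): a meet b = bottom, a join b = top.
Here: gcd(a,b)=1 and lcm(a,b)=87, i.e. a*b=87 with a,b coprime.
Pairs found: (1,87), (3,29), (29,3), (87,1)
Total ordered pairs: 4


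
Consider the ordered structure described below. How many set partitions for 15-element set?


B(n) = number of set partitions of an n-element set.
B(n) satisfies the recurrence: B(n+1) = sum_k C(n,k)*B(k).
B(15) = 1382958545


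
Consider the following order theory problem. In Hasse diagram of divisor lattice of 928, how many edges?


A cover relation a -< b holds when a < b with no c strictly between.
Cover relations:
  1 -< 2
  1 -< 29
  2 -< 4
  2 -< 58
  4 -< 8
  4 -< 116
  8 -< 16
  8 -< 232
  ...8 more
Total: 16


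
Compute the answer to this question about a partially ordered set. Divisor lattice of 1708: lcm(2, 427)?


Join=lcm.
gcd(2,427)=1
lcm=854


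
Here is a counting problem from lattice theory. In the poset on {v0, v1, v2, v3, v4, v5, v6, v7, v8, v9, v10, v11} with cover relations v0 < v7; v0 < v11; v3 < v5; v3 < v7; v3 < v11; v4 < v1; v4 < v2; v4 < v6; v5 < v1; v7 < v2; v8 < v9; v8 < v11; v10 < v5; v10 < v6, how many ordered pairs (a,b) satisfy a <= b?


The order relation is {(a,b) : a <= b}, reflexive so it includes (a,a).
Examples: (v0,v0), (v0,v11), (v0,v2), (v0,v7), (v1,v1), ...
Total ordered pairs: 30


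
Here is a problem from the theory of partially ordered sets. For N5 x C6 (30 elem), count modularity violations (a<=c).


Modular law: if a <= c then a v (b ^ c) = (a v b) ^ c.
Check all triples (a,b,c) with a <= c among 30 elements.
  e.g. a=(a,0), b=(c,0), c=(b,0): lhs=(a,0) != rhs=(b,0)
  e.g. a=(a,0), b=(c,1), c=(b,0): lhs=(a,0) != rhs=(b,0)
Total violating triples: 126


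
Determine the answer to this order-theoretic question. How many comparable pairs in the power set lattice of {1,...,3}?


A comparable pair {a,b} has a < b or b < a in the order.
Count unordered pairs where one element is strictly below the other.
Examples: {{},{1}}, {{},{2}}, {{},{3}}, {{},{1,2}}, ...
Total comparable pairs: 19


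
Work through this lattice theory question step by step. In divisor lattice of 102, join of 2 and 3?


In a divisor lattice, join = lcm (least common multiple).
gcd(2,3) = 1
lcm(2,3) = 2*3/gcd = 6/1 = 6


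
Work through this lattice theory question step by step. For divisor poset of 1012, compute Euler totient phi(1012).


phi(n) = n * prod_{p|n} (1 - 1/p).
Prime divisors of 1012: [2, 11, 23]
phi(1012) = 1012 * (1 - 1/2) * (1 - 1/11) * (1 - 1/23)
phi(1012) = 440


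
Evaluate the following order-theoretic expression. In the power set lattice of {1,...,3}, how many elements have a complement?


An element a is complemented if some b has a meet b = bottom, a join b = top.
every subset A has complement S\A, so all elements are complemented.
Complemented elements: {}, {1}, {2}, {3}, {1,2}, {1,3}, ... (2 more)
Count: 8


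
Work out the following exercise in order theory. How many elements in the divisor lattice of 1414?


Divisors of 1414: [1, 2, 7, 14, 101, 202, 707, 1414]
Count: 8


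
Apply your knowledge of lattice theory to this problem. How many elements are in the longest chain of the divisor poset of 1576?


A chain is a totally ordered subset; we count the number of elements in a maximum chain.
Compute, for each element x, the size of the longest chain ending at x:
  1: 1
  2: 2
  197: 2
  4: 3
  8: 4
  394: 3
  ...
A maximum chain: 1 < 2 < 4 < 8 < 1576
Number of elements in the longest chain: 5


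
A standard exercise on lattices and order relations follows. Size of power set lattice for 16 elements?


Power set = 2^n.
2^16 = 65536


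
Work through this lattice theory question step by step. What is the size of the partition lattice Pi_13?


B(n) = number of set partitions of an n-element set.
B(n) satisfies the recurrence: B(n+1) = sum_k C(n,k)*B(k).
B(13) = 27644437


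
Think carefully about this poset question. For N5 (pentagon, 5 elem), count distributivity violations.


Distributive law: a ^ (b v c) = (a ^ b) v (a ^ c).
Check all 5^3 = 125 ordered triples (a,b,c).
  e.g. a=b, b=a, c=c: lhs=b != rhs=a
  e.g. a=b, b=c, c=a: lhs=b != rhs=a
Total violating triples: 2


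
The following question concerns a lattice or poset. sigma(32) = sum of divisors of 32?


sigma(n) = sum of divisors.
Divisors of 32: [1, 2, 4, 8, 16, 32]
Sum = 63


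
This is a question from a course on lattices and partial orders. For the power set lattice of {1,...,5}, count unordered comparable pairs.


A comparable pair {a,b} has a < b or b < a in the order.
Count unordered pairs where one element is strictly below the other.
Examples: {{},{1}}, {{},{2}}, {{},{3}}, {{},{4}}, ...
Total comparable pairs: 211


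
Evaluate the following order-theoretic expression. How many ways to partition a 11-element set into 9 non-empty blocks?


S(n,k) = k*S(n-1,k) + S(n-1,k-1).
S(10,9) = 45, S(10,8) = 750
S(11,9) = 9*45 + 750 = 405 + 750
S(11,9) = 1155


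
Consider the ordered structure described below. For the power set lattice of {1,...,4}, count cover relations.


A cover relation a -< b holds when a < b with no c strictly between.
Cover relations:
  {} -< {1}
  {} -< {2}
  {} -< {3}
  {} -< {4}
  {1} -< {1,2}
  {1} -< {1,3}
  {1} -< {1,4}
  {2} -< {1,2}
  ...24 more
Total: 32


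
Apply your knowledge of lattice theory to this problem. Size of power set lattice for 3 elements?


Power set = 2^n.
2^3 = 8


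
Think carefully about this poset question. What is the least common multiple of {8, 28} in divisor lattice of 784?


In a divisor lattice, join = lcm (least common multiple).
Compute lcm iteratively: start with first element, then lcm(current, next).
Elements: [8, 28]
lcm(8,28) = 56
Final lcm = 56


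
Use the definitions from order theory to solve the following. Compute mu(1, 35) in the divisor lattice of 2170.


In a divisor lattice, mu(a,b) = mu(b/a) where mu is the classical Mobius function.
b/a = 35/1 = 35
Prime factorization of 35: primes [5, 7]
35 is squarefree with 2 prime factor(s), so mu(35) = (-1)^2 = 1


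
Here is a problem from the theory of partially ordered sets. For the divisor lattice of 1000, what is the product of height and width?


Height = length of longest chain minus 1; width = size of largest antichain.
A maximum chain: 1 | 5 | 25 | 125 | 250 | 500 | 1000  (height 6).
A maximum antichain: {8, 20, 50, 125}  (width 4).
Product = 6 * 4 = 24


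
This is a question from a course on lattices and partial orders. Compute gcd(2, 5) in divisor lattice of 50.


In a divisor lattice, meet = gcd (greatest common divisor).
By Euclidean algorithm or factoring: gcd(2,5) = 1


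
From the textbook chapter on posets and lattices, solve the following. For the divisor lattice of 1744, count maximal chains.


A maximal chain goes from the minimum element to a maximal element via cover relations.
Counting all min-to-max paths in the cover graph.
Total maximal chains: 5


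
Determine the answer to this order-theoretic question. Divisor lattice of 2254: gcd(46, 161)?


Meet=gcd.
gcd(46,161)=23


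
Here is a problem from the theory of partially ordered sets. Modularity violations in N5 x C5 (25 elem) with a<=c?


Modular law: if a <= c then a v (b ^ c) = (a v b) ^ c.
Check all triples (a,b,c) with a <= c among 25 elements.
  e.g. a=(a,0), b=(c,0), c=(b,0): lhs=(a,0) != rhs=(b,0)
  e.g. a=(a,0), b=(c,1), c=(b,0): lhs=(a,0) != rhs=(b,0)
Total violating triples: 75
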